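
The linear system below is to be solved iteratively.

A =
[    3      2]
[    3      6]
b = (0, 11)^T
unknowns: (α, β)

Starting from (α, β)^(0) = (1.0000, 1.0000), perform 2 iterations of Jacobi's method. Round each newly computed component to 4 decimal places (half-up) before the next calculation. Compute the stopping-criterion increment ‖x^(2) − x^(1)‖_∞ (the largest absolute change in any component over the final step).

0.8334

Iteration 1:
  α = (0 - (2)·1.0000) / (3) = -0.6667
  β = (11 - (3)·1.0000) / (6) = 1.3333
Iteration 2:
  α = (0 - (2)·1.3333) / (3) = -0.8889
  β = (11 - (3)·-0.6667) / (6) = 2.1667
Change: (-0.2222, 0.8334) → max |·| = 0.8334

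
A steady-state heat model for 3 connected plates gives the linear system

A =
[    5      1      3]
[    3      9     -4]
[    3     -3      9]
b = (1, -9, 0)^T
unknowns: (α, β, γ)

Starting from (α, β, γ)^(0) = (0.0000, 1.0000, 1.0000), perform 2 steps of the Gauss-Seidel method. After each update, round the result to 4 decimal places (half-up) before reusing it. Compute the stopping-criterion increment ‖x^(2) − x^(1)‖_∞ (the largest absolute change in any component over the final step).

0.8222

Iteration 1:
  α = (1 - (1)·1.0000 - (3)·1.0000) / (5) = -0.6000
  β = (-9 - (3)·-0.6000 - (-4)·1.0000) / (9) = -0.3556
  γ = (0 - (3)·-0.6000 - (-3)·-0.3556) / (9) = 0.0815
Iteration 2:
  α = (1 - (1)·-0.3556 - (3)·0.0815) / (5) = 0.2222
  β = (-9 - (3)·0.2222 - (-4)·0.0815) / (9) = -1.0378
  γ = (0 - (3)·0.2222 - (-3)·-1.0378) / (9) = -0.4200
Change: (0.8222, -0.6822, -0.5015) → max |·| = 0.8222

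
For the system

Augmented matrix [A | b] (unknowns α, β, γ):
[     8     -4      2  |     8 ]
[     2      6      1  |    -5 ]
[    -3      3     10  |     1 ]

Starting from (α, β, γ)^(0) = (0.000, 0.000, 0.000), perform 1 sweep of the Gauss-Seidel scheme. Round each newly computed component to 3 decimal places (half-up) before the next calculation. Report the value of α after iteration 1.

Iteration 1:
  α = (8 - (-4)·0.000 - (2)·0.000) / (8) = 1.000
  β = (-5 - (2)·1.000 - (1)·0.000) / (6) = -1.167
  γ = (1 - (-3)·1.000 - (3)·-1.167) / (10) = 0.750

1.000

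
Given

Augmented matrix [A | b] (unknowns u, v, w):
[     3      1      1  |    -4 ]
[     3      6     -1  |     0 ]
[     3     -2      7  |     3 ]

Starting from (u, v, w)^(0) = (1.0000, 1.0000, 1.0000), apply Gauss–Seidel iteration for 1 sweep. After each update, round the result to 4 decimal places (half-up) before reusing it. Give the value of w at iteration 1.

Iteration 1:
  u = (-4 - (1)·1.0000 - (1)·1.0000) / (3) = -2.0000
  v = (0 - (3)·-2.0000 - (-1)·1.0000) / (6) = 1.1667
  w = (3 - (3)·-2.0000 - (-2)·1.1667) / (7) = 1.6191

1.6191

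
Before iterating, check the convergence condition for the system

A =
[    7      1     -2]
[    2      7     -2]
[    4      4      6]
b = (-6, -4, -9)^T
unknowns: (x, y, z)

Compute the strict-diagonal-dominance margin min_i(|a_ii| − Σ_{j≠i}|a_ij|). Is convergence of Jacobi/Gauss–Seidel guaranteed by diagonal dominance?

row 1: |7| − (1+2) = 4
row 2: |7| − (2+2) = 3
row 3: |6| − (4+4) = -2
minimum over rows = -2 → not strictly diagonally dominant

-2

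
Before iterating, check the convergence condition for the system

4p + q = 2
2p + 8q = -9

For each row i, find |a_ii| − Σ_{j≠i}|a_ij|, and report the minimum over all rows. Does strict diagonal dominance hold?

row 1: |4| − (1) = 3
row 2: |8| − (2) = 6
minimum over rows = 3 → strictly diagonally dominant (convergence guaranteed)

3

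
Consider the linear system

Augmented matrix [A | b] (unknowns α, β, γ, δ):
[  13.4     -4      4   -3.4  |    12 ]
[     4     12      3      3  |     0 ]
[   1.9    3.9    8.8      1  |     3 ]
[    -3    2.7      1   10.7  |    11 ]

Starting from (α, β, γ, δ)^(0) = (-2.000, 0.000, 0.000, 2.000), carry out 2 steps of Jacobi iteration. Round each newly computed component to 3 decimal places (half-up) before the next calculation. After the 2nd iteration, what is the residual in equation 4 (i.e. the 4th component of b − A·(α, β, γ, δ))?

1.529

Iteration 1:
  α = (12 - (-4)·0.000 - (4)·0.000 - (-3.4)·2.000) / (13.4) = 1.403
  β = (0 - (4)·-2.000 - (3)·0.000 - (3)·2.000) / (12) = 0.167
  γ = (3 - (1.9)·-2.000 - (3.9)·0.000 - (1)·2.000) / (8.8) = 0.545
  δ = (11 - (-3)·-2.000 - (2.7)·0.000 - (1)·0.000) / (10.7) = 0.467
Iteration 2:
  α = (12 - (-4)·0.167 - (4)·0.545 - (-3.4)·0.467) / (13.4) = 0.901
  β = (0 - (4)·1.403 - (3)·0.545 - (3)·0.467) / (12) = -0.721
  γ = (3 - (1.9)·1.403 - (3.9)·0.167 - (1)·0.467) / (8.8) = -0.089
  δ = (11 - (-3)·1.403 - (2.7)·0.167 - (1)·0.545) / (10.7) = 1.328
Residual b − A·x = (1.914, 1.331, 3.555, 1.529)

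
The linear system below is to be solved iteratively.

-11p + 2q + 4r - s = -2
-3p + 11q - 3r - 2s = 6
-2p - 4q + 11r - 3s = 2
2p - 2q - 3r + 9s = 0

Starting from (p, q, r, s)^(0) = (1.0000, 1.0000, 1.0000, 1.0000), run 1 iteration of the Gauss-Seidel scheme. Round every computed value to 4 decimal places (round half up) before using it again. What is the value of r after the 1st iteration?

0.9970

Iteration 1:
  p = (-2 - (2)·1.0000 - (4)·1.0000 - (-1)·1.0000) / (-11) = 0.6364
  q = (6 - (-3)·0.6364 - (-3)·1.0000 - (-2)·1.0000) / (11) = 1.1736
  r = (2 - (-2)·0.6364 - (-4)·1.1736 - (-3)·1.0000) / (11) = 0.9970
  s = (0 - (2)·0.6364 - (-2)·1.1736 - (-3)·0.9970) / (9) = 0.4517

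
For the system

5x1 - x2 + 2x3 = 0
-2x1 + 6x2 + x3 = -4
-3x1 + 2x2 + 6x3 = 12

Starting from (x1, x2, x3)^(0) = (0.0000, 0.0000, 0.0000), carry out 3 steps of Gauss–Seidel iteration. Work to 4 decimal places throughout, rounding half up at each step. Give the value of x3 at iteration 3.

1.9203

Iteration 1:
  x1 = (0 - (-1)·0.0000 - (2)·0.0000) / (5) = 0.0000
  x2 = (-4 - (-2)·0.0000 - (1)·0.0000) / (6) = -0.6667
  x3 = (12 - (-3)·0.0000 - (2)·-0.6667) / (6) = 2.2222
Iteration 2:
  x1 = (0 - (-1)·-0.6667 - (2)·2.2222) / (5) = -1.0222
  x2 = (-4 - (-2)·-1.0222 - (1)·2.2222) / (6) = -1.3778
  x3 = (12 - (-3)·-1.0222 - (2)·-1.3778) / (6) = 1.9482
Iteration 3:
  x1 = (0 - (-1)·-1.3778 - (2)·1.9482) / (5) = -1.0548
  x2 = (-4 - (-2)·-1.0548 - (1)·1.9482) / (6) = -1.3430
  x3 = (12 - (-3)·-1.0548 - (2)·-1.3430) / (6) = 1.9203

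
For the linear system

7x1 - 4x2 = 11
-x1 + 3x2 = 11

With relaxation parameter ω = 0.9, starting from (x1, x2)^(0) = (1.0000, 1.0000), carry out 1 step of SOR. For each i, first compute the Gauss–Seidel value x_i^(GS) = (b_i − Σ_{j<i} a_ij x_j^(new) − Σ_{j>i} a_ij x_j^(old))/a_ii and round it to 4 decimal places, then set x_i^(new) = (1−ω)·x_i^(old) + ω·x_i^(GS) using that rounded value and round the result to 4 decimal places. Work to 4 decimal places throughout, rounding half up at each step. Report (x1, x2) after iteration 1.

Iteration 1:
  x1: GS value = (11 - (-4)·1.0000) / (7) = 2.1429;  x1 ← (1−ω)·1.0000 + ω·2.1429 = 2.0286
  x2: GS value = (11 - (-1)·2.0286) / (3) = 4.3429;  x2 ← (1−ω)·1.0000 + ω·4.3429 = 4.0086

(2.0286, 4.0086)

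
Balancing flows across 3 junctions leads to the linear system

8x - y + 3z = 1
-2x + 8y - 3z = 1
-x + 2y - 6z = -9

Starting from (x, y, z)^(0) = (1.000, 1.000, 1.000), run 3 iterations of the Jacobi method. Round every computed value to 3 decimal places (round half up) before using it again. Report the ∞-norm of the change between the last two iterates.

0.043

Iteration 1:
  x = (1 - (-1)·1.000 - (3)·1.000) / (8) = -0.125
  y = (1 - (-2)·1.000 - (-3)·1.000) / (8) = 0.750
  z = (-9 - (-1)·1.000 - (2)·1.000) / (-6) = 1.667
Iteration 2:
  x = (1 - (-1)·0.750 - (3)·1.667) / (8) = -0.406
  y = (1 - (-2)·-0.125 - (-3)·1.667) / (8) = 0.719
  z = (-9 - (-1)·-0.125 - (2)·0.750) / (-6) = 1.771
Iteration 3:
  x = (1 - (-1)·0.719 - (3)·1.771) / (8) = -0.449
  y = (1 - (-2)·-0.406 - (-3)·1.771) / (8) = 0.688
  z = (-9 - (-1)·-0.406 - (2)·0.719) / (-6) = 1.807
Change: (-0.043, -0.031, 0.036) → max |·| = 0.043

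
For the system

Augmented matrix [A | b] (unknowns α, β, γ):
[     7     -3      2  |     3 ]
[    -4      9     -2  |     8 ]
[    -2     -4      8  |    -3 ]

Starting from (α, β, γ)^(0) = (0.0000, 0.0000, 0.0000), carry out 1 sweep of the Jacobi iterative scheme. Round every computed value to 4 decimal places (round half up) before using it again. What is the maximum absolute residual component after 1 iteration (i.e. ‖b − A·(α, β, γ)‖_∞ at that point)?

4.4128

Iteration 1:
  α = (3 - (-3)·0.0000 - (2)·0.0000) / (7) = 0.4286
  β = (8 - (-4)·0.0000 - (-2)·0.0000) / (9) = 0.8889
  γ = (-3 - (-2)·0.0000 - (-4)·0.0000) / (8) = -0.3750
Residual b − A·x = (3.4165, 0.9643, 4.4128); ∞-norm = 4.4128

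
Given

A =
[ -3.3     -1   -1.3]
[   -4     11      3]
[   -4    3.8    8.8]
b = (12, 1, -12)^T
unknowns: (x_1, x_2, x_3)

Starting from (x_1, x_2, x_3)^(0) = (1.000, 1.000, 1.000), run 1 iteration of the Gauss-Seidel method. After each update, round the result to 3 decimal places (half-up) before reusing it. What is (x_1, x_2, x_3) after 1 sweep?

Iteration 1:
  x_1 = (12 - (-1)·1.000 - (-1.3)·1.000) / (-3.3) = -4.333
  x_2 = (1 - (-4)·-4.333 - (3)·1.000) / (11) = -1.757
  x_3 = (-12 - (-4)·-4.333 - (3.8)·-1.757) / (8.8) = -2.574

(-4.333, -1.757, -2.574)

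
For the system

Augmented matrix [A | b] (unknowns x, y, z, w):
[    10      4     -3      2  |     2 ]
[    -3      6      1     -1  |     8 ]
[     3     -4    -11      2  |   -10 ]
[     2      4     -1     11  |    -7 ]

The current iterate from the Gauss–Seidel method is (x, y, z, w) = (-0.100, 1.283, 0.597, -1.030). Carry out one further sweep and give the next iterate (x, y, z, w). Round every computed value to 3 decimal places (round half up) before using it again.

(0.072, 1.098, 0.342, -1.018)

One sweep:
  x = (2 - (4)·1.283 - (-3)·0.597 - (2)·-1.030) / (10) = 0.072
  y = (8 - (-3)·0.072 - (1)·0.597 - (-1)·-1.030) / (6) = 1.098
  z = (-10 - (3)·0.072 - (-4)·1.098 - (2)·-1.030) / (-11) = 0.342
  w = (-7 - (2)·0.072 - (4)·1.098 - (-1)·0.342) / (11) = -1.018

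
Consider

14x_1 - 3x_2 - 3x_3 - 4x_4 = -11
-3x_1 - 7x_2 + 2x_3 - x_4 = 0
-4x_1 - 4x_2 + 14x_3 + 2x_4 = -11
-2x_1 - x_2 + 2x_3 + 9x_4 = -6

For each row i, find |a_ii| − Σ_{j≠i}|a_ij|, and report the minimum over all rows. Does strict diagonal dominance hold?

1

row 1: |14| − (3+3+4) = 4
row 2: |-7| − (3+2+1) = 1
row 3: |14| − (4+4+2) = 4
row 4: |9| − (2+1+2) = 4
minimum over rows = 1 → strictly diagonally dominant (convergence guaranteed)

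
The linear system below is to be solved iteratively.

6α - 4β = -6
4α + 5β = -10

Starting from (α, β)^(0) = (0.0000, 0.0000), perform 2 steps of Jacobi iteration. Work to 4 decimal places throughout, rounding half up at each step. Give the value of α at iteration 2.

Iteration 1:
  α = (-6 - (-4)·0.0000) / (6) = -1.0000
  β = (-10 - (4)·0.0000) / (5) = -2.0000
Iteration 2:
  α = (-6 - (-4)·-2.0000) / (6) = -2.3333
  β = (-10 - (4)·-1.0000) / (5) = -1.2000

-2.3333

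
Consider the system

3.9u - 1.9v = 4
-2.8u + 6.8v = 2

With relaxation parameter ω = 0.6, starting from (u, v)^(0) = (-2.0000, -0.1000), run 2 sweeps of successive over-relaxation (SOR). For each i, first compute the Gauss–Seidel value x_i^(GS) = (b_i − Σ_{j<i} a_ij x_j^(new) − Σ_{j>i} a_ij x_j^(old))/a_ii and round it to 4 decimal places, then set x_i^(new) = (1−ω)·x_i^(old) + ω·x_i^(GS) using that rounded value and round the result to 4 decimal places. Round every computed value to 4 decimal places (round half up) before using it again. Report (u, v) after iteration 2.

Iteration 1:
  u: GS value = (4 - (-1.9)·-0.1000) / (3.9) = 0.9769;  u ← (1−ω)·-2.0000 + ω·0.9769 = -0.2139
  v: GS value = (2 - (-2.8)·-0.2139) / (6.8) = 0.2060;  v ← (1−ω)·-0.1000 + ω·0.2060 = 0.0836
Iteration 2:
  u: GS value = (4 - (-1.9)·0.0836) / (3.9) = 1.0664;  u ← (1−ω)·-0.2139 + ω·1.0664 = 0.5543
  v: GS value = (2 - (-2.8)·0.5543) / (6.8) = 0.5224;  v ← (1−ω)·0.0836 + ω·0.5224 = 0.3469

(0.5543, 0.3469)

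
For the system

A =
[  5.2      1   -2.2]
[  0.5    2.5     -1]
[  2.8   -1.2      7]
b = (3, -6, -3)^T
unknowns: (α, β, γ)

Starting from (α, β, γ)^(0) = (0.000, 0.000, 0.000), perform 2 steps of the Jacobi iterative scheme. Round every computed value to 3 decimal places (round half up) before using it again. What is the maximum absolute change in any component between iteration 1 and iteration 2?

0.642

Iteration 1:
  α = (3 - (1)·0.000 - (-2.2)·0.000) / (5.2) = 0.577
  β = (-6 - (0.5)·0.000 - (-1)·0.000) / (2.5) = -2.400
  γ = (-3 - (2.8)·0.000 - (-1.2)·0.000) / (7) = -0.429
Iteration 2:
  α = (3 - (1)·-2.400 - (-2.2)·-0.429) / (5.2) = 0.857
  β = (-6 - (0.5)·0.577 - (-1)·-0.429) / (2.5) = -2.687
  γ = (-3 - (2.8)·0.577 - (-1.2)·-2.400) / (7) = -1.071
Change: (0.280, -0.287, -0.642) → max |·| = 0.642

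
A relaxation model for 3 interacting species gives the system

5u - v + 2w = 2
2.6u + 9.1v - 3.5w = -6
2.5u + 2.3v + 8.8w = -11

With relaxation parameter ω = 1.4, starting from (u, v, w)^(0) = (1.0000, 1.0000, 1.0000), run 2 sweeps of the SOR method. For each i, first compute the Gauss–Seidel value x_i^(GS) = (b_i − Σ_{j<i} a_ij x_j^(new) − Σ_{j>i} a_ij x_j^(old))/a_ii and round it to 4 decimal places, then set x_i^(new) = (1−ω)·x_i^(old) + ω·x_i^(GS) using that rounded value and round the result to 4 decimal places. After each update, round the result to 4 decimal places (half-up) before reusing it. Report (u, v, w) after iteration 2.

Iteration 1:
  u: GS value = (2 - (-1)·1.0000 - (2)·1.0000) / (5) = 0.2000;  u ← (1−ω)·1.0000 + ω·0.2000 = -0.1200
  v: GS value = (-6 - (2.6)·-0.1200 - (-3.5)·1.0000) / (9.1) = -0.2404;  v ← (1−ω)·1.0000 + ω·-0.2404 = -0.7366
  w: GS value = (-11 - (2.5)·-0.1200 - (2.3)·-0.7366) / (8.8) = -1.0234;  w ← (1−ω)·1.0000 + ω·-1.0234 = -1.8328
Iteration 2:
  u: GS value = (2 - (-1)·-0.7366 - (2)·-1.8328) / (5) = 0.9858;  u ← (1−ω)·-0.1200 + ω·0.9858 = 1.4281
  v: GS value = (-6 - (2.6)·1.4281 - (-3.5)·-1.8328) / (9.1) = -1.7723;  v ← (1−ω)·-0.7366 + ω·-1.7723 = -2.1866
  w: GS value = (-11 - (2.5)·1.4281 - (2.3)·-2.1866) / (8.8) = -1.0842;  w ← (1−ω)·-1.8328 + ω·-1.0842 = -0.7848

(1.4281, -2.1866, -0.7848)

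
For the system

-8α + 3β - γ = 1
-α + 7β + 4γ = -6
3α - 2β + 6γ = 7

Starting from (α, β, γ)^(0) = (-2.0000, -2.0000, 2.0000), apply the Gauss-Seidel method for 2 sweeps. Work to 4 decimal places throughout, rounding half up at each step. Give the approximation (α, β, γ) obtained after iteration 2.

(-1.0614, -1.5853, 1.1689)

Iteration 1:
  α = (1 - (3)·-2.0000 - (-1)·2.0000) / (-8) = -1.1250
  β = (-6 - (-1)·-1.1250 - (4)·2.0000) / (7) = -2.1607
  γ = (7 - (3)·-1.1250 - (-2)·-2.1607) / (6) = 1.0089
Iteration 2:
  α = (1 - (3)·-2.1607 - (-1)·1.0089) / (-8) = -1.0614
  β = (-6 - (-1)·-1.0614 - (4)·1.0089) / (7) = -1.5853
  γ = (7 - (3)·-1.0614 - (-2)·-1.5853) / (6) = 1.1689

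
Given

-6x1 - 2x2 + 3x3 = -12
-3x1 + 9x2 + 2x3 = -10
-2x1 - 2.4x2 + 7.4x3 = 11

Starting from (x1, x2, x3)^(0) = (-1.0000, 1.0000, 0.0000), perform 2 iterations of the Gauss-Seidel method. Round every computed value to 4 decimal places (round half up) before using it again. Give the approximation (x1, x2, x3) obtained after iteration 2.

Iteration 1:
  x1 = (-12 - (-2)·1.0000 - (3)·0.0000) / (-6) = 1.6667
  x2 = (-10 - (-3)·1.6667 - (2)·0.0000) / (9) = -0.5555
  x3 = (11 - (-2)·1.6667 - (-2.4)·-0.5555) / (7.4) = 1.7568
Iteration 2:
  x1 = (-12 - (-2)·-0.5555 - (3)·1.7568) / (-6) = 3.0636
  x2 = (-10 - (-3)·3.0636 - (2)·1.7568) / (9) = -0.4803
  x3 = (11 - (-2)·3.0636 - (-2.4)·-0.4803) / (7.4) = 2.1587

(3.0636, -0.4803, 2.1587)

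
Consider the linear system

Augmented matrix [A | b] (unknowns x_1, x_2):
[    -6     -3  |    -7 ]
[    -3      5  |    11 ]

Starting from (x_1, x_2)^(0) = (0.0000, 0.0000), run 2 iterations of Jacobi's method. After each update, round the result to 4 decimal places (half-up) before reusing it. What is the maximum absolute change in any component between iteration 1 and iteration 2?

1.1000

Iteration 1:
  x_1 = (-7 - (-3)·0.0000) / (-6) = 1.1667
  x_2 = (11 - (-3)·0.0000) / (5) = 2.2000
Iteration 2:
  x_1 = (-7 - (-3)·2.2000) / (-6) = 0.0667
  x_2 = (11 - (-3)·1.1667) / (5) = 2.9000
Change: (-1.1000, 0.7000) → max |·| = 1.1000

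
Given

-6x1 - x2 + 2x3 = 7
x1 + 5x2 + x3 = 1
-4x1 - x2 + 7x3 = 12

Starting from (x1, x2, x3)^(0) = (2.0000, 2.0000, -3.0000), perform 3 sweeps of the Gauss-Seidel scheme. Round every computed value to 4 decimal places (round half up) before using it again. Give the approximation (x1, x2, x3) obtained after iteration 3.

Iteration 1:
  x1 = (7 - (-1)·2.0000 - (2)·-3.0000) / (-6) = -2.5000
  x2 = (1 - (1)·-2.5000 - (1)·-3.0000) / (5) = 1.3000
  x3 = (12 - (-4)·-2.5000 - (-1)·1.3000) / (7) = 0.4714
Iteration 2:
  x1 = (7 - (-1)·1.3000 - (2)·0.4714) / (-6) = -1.2262
  x2 = (1 - (1)·-1.2262 - (1)·0.4714) / (5) = 0.3510
  x3 = (12 - (-4)·-1.2262 - (-1)·0.3510) / (7) = 1.0637
Iteration 3:
  x1 = (7 - (-1)·0.3510 - (2)·1.0637) / (-6) = -0.8706
  x2 = (1 - (1)·-0.8706 - (1)·1.0637) / (5) = 0.1614
  x3 = (12 - (-4)·-0.8706 - (-1)·0.1614) / (7) = 1.2399

(-0.8706, 0.1614, 1.2399)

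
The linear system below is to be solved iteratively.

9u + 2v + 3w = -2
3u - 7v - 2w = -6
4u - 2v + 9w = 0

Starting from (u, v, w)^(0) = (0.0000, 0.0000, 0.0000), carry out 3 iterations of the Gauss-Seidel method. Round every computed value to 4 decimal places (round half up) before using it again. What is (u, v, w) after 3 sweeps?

(-0.4637, 0.5609, 0.3307)

Iteration 1:
  u = (-2 - (2)·0.0000 - (3)·0.0000) / (9) = -0.2222
  v = (-6 - (3)·-0.2222 - (-2)·0.0000) / (-7) = 0.7619
  w = (0 - (4)·-0.2222 - (-2)·0.7619) / (9) = 0.2681
Iteration 2:
  u = (-2 - (2)·0.7619 - (3)·0.2681) / (9) = -0.4809
  v = (-6 - (3)·-0.4809 - (-2)·0.2681) / (-7) = 0.5744
  w = (0 - (4)·-0.4809 - (-2)·0.5744) / (9) = 0.3414
Iteration 3:
  u = (-2 - (2)·0.5744 - (3)·0.3414) / (9) = -0.4637
  v = (-6 - (3)·-0.4637 - (-2)·0.3414) / (-7) = 0.5609
  w = (0 - (4)·-0.4637 - (-2)·0.5609) / (9) = 0.3307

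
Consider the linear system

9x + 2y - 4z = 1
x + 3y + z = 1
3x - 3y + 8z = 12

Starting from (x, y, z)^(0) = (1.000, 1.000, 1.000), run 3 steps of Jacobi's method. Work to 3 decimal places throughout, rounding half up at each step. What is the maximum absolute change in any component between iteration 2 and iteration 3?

0.174

Iteration 1:
  x = (1 - (2)·1.000 - (-4)·1.000) / (9) = 0.333
  y = (1 - (1)·1.000 - (1)·1.000) / (3) = -0.333
  z = (12 - (3)·1.000 - (-3)·1.000) / (8) = 1.500
Iteration 2:
  x = (1 - (2)·-0.333 - (-4)·1.500) / (9) = 0.852
  y = (1 - (1)·0.333 - (1)·1.500) / (3) = -0.278
  z = (12 - (3)·0.333 - (-3)·-0.333) / (8) = 1.250
Iteration 3:
  x = (1 - (2)·-0.278 - (-4)·1.250) / (9) = 0.728
  y = (1 - (1)·0.852 - (1)·1.250) / (3) = -0.367
  z = (12 - (3)·0.852 - (-3)·-0.278) / (8) = 1.076
Change: (-0.124, -0.089, -0.174) → max |·| = 0.174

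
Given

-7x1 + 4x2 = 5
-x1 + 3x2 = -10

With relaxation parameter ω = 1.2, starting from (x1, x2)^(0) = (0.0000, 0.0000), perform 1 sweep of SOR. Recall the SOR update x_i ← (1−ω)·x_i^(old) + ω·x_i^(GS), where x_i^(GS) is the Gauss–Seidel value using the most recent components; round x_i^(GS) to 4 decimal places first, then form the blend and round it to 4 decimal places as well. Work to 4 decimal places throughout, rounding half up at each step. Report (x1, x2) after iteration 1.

Iteration 1:
  x1: GS value = (5 - (4)·0.0000) / (-7) = -0.7143;  x1 ← (1−ω)·0.0000 + ω·-0.7143 = -0.8572
  x2: GS value = (-10 - (-1)·-0.8572) / (3) = -3.6191;  x2 ← (1−ω)·0.0000 + ω·-3.6191 = -4.3429

(-0.8572, -4.3429)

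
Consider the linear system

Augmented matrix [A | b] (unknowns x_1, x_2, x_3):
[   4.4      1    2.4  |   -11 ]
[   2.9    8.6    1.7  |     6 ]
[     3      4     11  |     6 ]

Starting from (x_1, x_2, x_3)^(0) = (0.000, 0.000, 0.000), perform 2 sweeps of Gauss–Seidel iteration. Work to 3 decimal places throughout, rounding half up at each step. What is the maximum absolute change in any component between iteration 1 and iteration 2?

Iteration 1:
  x_1 = (-11 - (1)·0.000 - (2.4)·0.000) / (4.4) = -2.500
  x_2 = (6 - (2.9)·-2.500 - (1.7)·0.000) / (8.6) = 1.541
  x_3 = (6 - (3)·-2.500 - (4)·1.541) / (11) = 0.667
Iteration 2:
  x_1 = (-11 - (1)·1.541 - (2.4)·0.667) / (4.4) = -3.214
  x_2 = (6 - (2.9)·-3.214 - (1.7)·0.667) / (8.6) = 1.650
  x_3 = (6 - (3)·-3.214 - (4)·1.650) / (11) = 0.822
Change: (-0.714, 0.109, 0.155) → max |·| = 0.714

0.714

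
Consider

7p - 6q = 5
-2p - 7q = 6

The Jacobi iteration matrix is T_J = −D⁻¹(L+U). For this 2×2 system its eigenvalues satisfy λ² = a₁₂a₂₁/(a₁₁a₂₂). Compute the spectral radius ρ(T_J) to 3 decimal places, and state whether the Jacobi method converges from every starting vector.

a₁₂a₂₁/(a₁₁a₂₂) = (-6)·(-2) / ((7)·(-7)) = -0.244898
ρ = √|-0.244898| = √0.244898 = 0.495
ρ < 1, so Jacobi converges

0.495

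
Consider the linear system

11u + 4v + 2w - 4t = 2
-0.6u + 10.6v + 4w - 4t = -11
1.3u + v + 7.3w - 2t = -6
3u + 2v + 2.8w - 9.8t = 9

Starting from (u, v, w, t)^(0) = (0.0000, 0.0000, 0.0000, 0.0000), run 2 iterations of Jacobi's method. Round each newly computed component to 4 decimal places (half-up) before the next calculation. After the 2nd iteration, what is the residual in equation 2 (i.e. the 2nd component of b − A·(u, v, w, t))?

Iteration 1:
  u = (2 - (4)·0.0000 - (2)·0.0000 - (-4)·0.0000) / (11) = 0.1818
  v = (-11 - (-0.6)·0.0000 - (4)·0.0000 - (-4)·0.0000) / (10.6) = -1.0377
  w = (-6 - (1.3)·0.0000 - (1)·0.0000 - (-2)·0.0000) / (7.3) = -0.8219
  t = (9 - (3)·0.0000 - (2)·0.0000 - (2.8)·0.0000) / (-9.8) = -0.9184
Iteration 2:
  u = (2 - (4)·-1.0377 - (2)·-0.8219 - (-4)·-0.9184) / (11) = 0.3746
  v = (-11 - (-0.6)·0.1818 - (4)·-0.8219 - (-4)·-0.9184) / (10.6) = -1.0639
  w = (-6 - (1.3)·0.1818 - (1)·-1.0377 - (-2)·-0.9184) / (7.3) = -0.9638
  t = (9 - (3)·0.1818 - (2)·-1.0377 - (2.8)·-0.8219) / (-9.8) = -1.3093
Residual b − A·x = (-1.1746, -0.8799, -1.0059, -0.1285)

-0.8799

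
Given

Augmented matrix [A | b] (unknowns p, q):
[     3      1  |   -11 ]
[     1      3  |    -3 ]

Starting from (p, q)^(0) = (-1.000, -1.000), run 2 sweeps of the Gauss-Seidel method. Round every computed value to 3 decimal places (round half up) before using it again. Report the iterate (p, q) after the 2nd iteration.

(-3.704, 0.235)

Iteration 1:
  p = (-11 - (1)·-1.000) / (3) = -3.333
  q = (-3 - (1)·-3.333) / (3) = 0.111
Iteration 2:
  p = (-11 - (1)·0.111) / (3) = -3.704
  q = (-3 - (1)·-3.704) / (3) = 0.235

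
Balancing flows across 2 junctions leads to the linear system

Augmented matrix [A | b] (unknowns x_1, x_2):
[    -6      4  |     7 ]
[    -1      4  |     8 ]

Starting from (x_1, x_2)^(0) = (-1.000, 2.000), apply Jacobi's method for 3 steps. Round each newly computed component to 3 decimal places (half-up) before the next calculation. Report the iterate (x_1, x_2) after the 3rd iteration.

Iteration 1:
  x_1 = (7 - (4)·2.000) / (-6) = 0.167
  x_2 = (8 - (-1)·-1.000) / (4) = 1.750
Iteration 2:
  x_1 = (7 - (4)·1.750) / (-6) = 0.000
  x_2 = (8 - (-1)·0.167) / (4) = 2.042
Iteration 3:
  x_1 = (7 - (4)·2.042) / (-6) = 0.195
  x_2 = (8 - (-1)·0.000) / (4) = 2.000

(0.195, 2.000)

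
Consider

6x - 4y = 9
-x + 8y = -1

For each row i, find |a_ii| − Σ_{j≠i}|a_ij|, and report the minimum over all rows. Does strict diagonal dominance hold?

row 1: |6| − (4) = 2
row 2: |8| − (1) = 7
minimum over rows = 2 → strictly diagonally dominant (convergence guaranteed)

2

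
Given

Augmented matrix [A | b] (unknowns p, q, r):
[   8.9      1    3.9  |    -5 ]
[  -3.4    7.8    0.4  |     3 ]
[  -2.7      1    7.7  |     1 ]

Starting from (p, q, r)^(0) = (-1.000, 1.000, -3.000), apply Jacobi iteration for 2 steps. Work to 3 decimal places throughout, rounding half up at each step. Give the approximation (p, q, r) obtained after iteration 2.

Iteration 1:
  p = (-5 - (1)·1.000 - (3.9)·-3.000) / (8.9) = 0.640
  q = (3 - (-3.4)·-1.000 - (0.4)·-3.000) / (7.8) = 0.103
  r = (1 - (-2.7)·-1.000 - (1)·1.000) / (7.7) = -0.351
Iteration 2:
  p = (-5 - (1)·0.103 - (3.9)·-0.351) / (8.9) = -0.420
  q = (3 - (-3.4)·0.640 - (0.4)·-0.351) / (7.8) = 0.682
  r = (1 - (-2.7)·0.640 - (1)·0.103) / (7.7) = 0.341

(-0.420, 0.682, 0.341)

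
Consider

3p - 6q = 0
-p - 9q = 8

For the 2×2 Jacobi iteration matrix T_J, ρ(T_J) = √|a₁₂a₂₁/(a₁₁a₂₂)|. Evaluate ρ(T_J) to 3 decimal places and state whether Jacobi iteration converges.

0.471

a₁₂a₂₁/(a₁₁a₂₂) = (-6)·(-1) / ((3)·(-9)) = -0.222222
ρ = √|-0.222222| = √0.222222 = 0.471
ρ < 1, so Jacobi converges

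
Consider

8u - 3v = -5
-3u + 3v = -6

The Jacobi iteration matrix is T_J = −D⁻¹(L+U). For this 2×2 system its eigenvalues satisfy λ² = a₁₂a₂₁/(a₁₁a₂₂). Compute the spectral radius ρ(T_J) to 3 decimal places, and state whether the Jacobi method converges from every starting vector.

a₁₂a₂₁/(a₁₁a₂₂) = (-3)·(-3) / ((8)·(3)) = 0.375000
ρ = √|0.375000| = √0.375000 = 0.612
ρ < 1, so Jacobi converges

0.612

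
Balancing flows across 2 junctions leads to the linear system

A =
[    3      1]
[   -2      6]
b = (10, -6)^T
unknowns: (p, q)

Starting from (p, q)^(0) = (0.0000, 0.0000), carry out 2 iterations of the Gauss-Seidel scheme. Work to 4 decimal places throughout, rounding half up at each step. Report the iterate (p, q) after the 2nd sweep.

Iteration 1:
  p = (10 - (1)·0.0000) / (3) = 3.3333
  q = (-6 - (-2)·3.3333) / (6) = 0.1111
Iteration 2:
  p = (10 - (1)·0.1111) / (3) = 3.2963
  q = (-6 - (-2)·3.2963) / (6) = 0.0988

(3.2963, 0.0988)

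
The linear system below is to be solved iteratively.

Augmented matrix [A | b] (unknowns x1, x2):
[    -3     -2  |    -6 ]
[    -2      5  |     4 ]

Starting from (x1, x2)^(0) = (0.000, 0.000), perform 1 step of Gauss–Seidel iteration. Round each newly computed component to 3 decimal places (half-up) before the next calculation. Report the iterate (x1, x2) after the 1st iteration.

(2.000, 1.600)

Iteration 1:
  x1 = (-6 - (-2)·0.000) / (-3) = 2.000
  x2 = (4 - (-2)·2.000) / (5) = 1.600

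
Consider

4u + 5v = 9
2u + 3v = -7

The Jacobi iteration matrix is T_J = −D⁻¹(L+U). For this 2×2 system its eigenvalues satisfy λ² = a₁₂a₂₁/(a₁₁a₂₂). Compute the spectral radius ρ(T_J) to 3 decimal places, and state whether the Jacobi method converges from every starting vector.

0.913

a₁₂a₂₁/(a₁₁a₂₂) = (5)·(2) / ((4)·(3)) = 0.833333
ρ = √|0.833333| = √0.833333 = 0.913
ρ < 1, so Jacobi converges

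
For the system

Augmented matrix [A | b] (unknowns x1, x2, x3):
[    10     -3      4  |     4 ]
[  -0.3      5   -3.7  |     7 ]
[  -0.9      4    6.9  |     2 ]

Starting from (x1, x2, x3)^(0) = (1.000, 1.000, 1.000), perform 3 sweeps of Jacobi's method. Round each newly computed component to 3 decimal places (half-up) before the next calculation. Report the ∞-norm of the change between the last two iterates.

Iteration 1:
  x1 = (4 - (-3)·1.000 - (4)·1.000) / (10) = 0.300
  x2 = (7 - (-0.3)·1.000 - (-3.7)·1.000) / (5) = 2.200
  x3 = (2 - (-0.9)·1.000 - (4)·1.000) / (6.9) = -0.159
Iteration 2:
  x1 = (4 - (-3)·2.200 - (4)·-0.159) / (10) = 1.124
  x2 = (7 - (-0.3)·0.300 - (-3.7)·-0.159) / (5) = 1.300
  x3 = (2 - (-0.9)·0.300 - (4)·2.200) / (6.9) = -0.946
Iteration 3:
  x1 = (4 - (-3)·1.300 - (4)·-0.946) / (10) = 1.168
  x2 = (7 - (-0.3)·1.124 - (-3.7)·-0.946) / (5) = 0.767
  x3 = (2 - (-0.9)·1.124 - (4)·1.300) / (6.9) = -0.317
Change: (0.044, -0.533, 0.629) → max |·| = 0.629

0.629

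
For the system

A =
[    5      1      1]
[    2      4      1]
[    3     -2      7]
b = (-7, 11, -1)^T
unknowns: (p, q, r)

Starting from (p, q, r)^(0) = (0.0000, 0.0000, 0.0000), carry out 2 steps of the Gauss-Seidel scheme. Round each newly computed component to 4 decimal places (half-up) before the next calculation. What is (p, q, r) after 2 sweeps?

(-2.3786, 3.5786, 1.8990)

Iteration 1:
  p = (-7 - (1)·0.0000 - (1)·0.0000) / (5) = -1.4000
  q = (11 - (2)·-1.4000 - (1)·0.0000) / (4) = 3.4500
  r = (-1 - (3)·-1.4000 - (-2)·3.4500) / (7) = 1.4429
Iteration 2:
  p = (-7 - (1)·3.4500 - (1)·1.4429) / (5) = -2.3786
  q = (11 - (2)·-2.3786 - (1)·1.4429) / (4) = 3.5786
  r = (-1 - (3)·-2.3786 - (-2)·3.5786) / (7) = 1.8990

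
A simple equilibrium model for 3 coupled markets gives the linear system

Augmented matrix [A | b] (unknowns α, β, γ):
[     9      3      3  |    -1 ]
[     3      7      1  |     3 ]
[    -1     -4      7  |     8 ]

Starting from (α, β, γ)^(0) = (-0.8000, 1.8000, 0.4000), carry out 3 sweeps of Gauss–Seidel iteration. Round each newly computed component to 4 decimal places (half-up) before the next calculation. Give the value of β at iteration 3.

0.5592

Iteration 1:
  α = (-1 - (3)·1.8000 - (3)·0.4000) / (9) = -0.8444
  β = (3 - (3)·-0.8444 - (1)·0.4000) / (7) = 0.7333
  γ = (8 - (-1)·-0.8444 - (-4)·0.7333) / (7) = 1.4413
Iteration 2:
  α = (-1 - (3)·0.7333 - (3)·1.4413) / (9) = -0.8360
  β = (3 - (3)·-0.8360 - (1)·1.4413) / (7) = 0.5810
  γ = (8 - (-1)·-0.8360 - (-4)·0.5810) / (7) = 1.3554
Iteration 3:
  α = (-1 - (3)·0.5810 - (3)·1.3554) / (9) = -0.7566
  β = (3 - (3)·-0.7566 - (1)·1.3554) / (7) = 0.5592
  γ = (8 - (-1)·-0.7566 - (-4)·0.5592) / (7) = 1.3543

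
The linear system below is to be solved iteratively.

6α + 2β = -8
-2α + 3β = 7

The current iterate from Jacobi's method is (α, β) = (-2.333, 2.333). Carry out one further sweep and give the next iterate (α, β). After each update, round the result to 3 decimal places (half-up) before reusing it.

(-2.111, 0.778)

One sweep:
  α = (-8 - (2)·2.333) / (6) = -2.111
  β = (7 - (-2)·-2.333) / (3) = 0.778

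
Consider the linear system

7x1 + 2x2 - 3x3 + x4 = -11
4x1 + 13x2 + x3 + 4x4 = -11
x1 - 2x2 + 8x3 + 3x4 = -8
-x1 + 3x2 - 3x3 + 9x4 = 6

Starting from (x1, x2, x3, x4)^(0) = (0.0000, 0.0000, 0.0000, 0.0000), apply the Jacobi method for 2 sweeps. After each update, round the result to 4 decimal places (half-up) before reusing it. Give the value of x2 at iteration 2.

-0.4909

Iteration 1:
  x1 = (-11 - (2)·0.0000 - (-3)·0.0000 - (1)·0.0000) / (7) = -1.5714
  x2 = (-11 - (4)·0.0000 - (1)·0.0000 - (4)·0.0000) / (13) = -0.8462
  x3 = (-8 - (1)·0.0000 - (-2)·0.0000 - (3)·0.0000) / (8) = -1.0000
  x4 = (6 - (-1)·0.0000 - (3)·0.0000 - (-3)·0.0000) / (9) = 0.6667
Iteration 2:
  x1 = (-11 - (2)·-0.8462 - (-3)·-1.0000 - (1)·0.6667) / (7) = -1.8535
  x2 = (-11 - (4)·-1.5714 - (1)·-1.0000 - (4)·0.6667) / (13) = -0.4909
  x3 = (-8 - (1)·-1.5714 - (-2)·-0.8462 - (3)·0.6667) / (8) = -1.2651
  x4 = (6 - (-1)·-1.5714 - (3)·-0.8462 - (-3)·-1.0000) / (9) = 0.4408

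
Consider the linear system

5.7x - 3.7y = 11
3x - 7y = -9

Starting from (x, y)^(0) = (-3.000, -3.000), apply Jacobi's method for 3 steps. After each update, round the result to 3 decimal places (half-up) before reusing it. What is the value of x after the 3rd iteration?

2.759

Iteration 1:
  x = (11 - (-3.7)·-3.000) / (5.7) = -0.018
  y = (-9 - (3)·-3.000) / (-7) = 0.000
Iteration 2:
  x = (11 - (-3.7)·0.000) / (5.7) = 1.930
  y = (-9 - (3)·-0.018) / (-7) = 1.278
Iteration 3:
  x = (11 - (-3.7)·1.278) / (5.7) = 2.759
  y = (-9 - (3)·1.930) / (-7) = 2.113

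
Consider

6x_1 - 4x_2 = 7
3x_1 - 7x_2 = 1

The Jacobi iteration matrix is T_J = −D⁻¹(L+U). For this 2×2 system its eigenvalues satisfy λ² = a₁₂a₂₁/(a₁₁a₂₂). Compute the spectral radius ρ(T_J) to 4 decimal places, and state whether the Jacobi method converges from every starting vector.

a₁₂a₂₁/(a₁₁a₂₂) = (-4)·(3) / ((6)·(-7)) = 0.285714
ρ = √|0.285714| = √0.285714 = 0.5345
ρ < 1, so Jacobi converges

0.5345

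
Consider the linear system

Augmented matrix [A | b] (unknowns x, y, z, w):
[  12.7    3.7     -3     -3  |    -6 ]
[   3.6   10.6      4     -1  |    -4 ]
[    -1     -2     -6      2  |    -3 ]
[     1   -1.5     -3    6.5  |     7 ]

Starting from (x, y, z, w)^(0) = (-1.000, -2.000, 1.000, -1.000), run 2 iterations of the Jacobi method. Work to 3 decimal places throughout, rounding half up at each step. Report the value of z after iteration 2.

1.062

Iteration 1:
  x = (-6 - (3.7)·-2.000 - (-3)·1.000 - (-3)·-1.000) / (12.7) = 0.110
  y = (-4 - (3.6)·-1.000 - (4)·1.000 - (-1)·-1.000) / (10.6) = -0.509
  z = (-3 - (-1)·-1.000 - (-2)·-2.000 - (2)·-1.000) / (-6) = 1.000
  w = (7 - (1)·-1.000 - (-1.5)·-2.000 - (-3)·1.000) / (6.5) = 1.231
Iteration 2:
  x = (-6 - (3.7)·-0.509 - (-3)·1.000 - (-3)·1.231) / (12.7) = 0.203
  y = (-4 - (3.6)·0.110 - (4)·1.000 - (-1)·1.231) / (10.6) = -0.676
  z = (-3 - (-1)·0.110 - (-2)·-0.509 - (2)·1.231) / (-6) = 1.062
  w = (7 - (1)·0.110 - (-1.5)·-0.509 - (-3)·1.000) / (6.5) = 1.404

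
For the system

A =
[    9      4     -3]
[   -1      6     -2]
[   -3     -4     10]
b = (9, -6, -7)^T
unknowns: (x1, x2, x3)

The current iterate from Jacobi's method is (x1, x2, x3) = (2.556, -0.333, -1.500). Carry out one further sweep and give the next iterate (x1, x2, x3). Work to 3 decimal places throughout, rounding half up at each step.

(0.648, -1.074, -0.066)

One sweep:
  x1 = (9 - (4)·-0.333 - (-3)·-1.500) / (9) = 0.648
  x2 = (-6 - (-1)·2.556 - (-2)·-1.500) / (6) = -1.074
  x3 = (-7 - (-3)·2.556 - (-4)·-0.333) / (10) = -0.066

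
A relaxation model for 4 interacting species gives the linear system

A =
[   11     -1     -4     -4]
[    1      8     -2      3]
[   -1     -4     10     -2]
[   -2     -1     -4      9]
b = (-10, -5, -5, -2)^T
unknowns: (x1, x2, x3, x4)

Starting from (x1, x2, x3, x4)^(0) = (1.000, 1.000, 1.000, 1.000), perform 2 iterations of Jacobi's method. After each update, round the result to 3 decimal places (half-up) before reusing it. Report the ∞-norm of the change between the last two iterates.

0.948

Iteration 1:
  x1 = (-10 - (-1)·1.000 - (-4)·1.000 - (-4)·1.000) / (11) = -0.091
  x2 = (-5 - (1)·1.000 - (-2)·1.000 - (3)·1.000) / (8) = -0.875
  x3 = (-5 - (-1)·1.000 - (-4)·1.000 - (-2)·1.000) / (10) = 0.200
  x4 = (-2 - (-2)·1.000 - (-1)·1.000 - (-4)·1.000) / (9) = 0.556
Iteration 2:
  x1 = (-10 - (-1)·-0.875 - (-4)·0.200 - (-4)·0.556) / (11) = -0.714
  x2 = (-5 - (1)·-0.091 - (-2)·0.200 - (3)·0.556) / (8) = -0.772
  x3 = (-5 - (-1)·-0.091 - (-4)·-0.875 - (-2)·0.556) / (10) = -0.748
  x4 = (-2 - (-2)·-0.091 - (-1)·-0.875 - (-4)·0.200) / (9) = -0.251
Change: (-0.623, 0.103, -0.948, -0.807) → max |·| = 0.948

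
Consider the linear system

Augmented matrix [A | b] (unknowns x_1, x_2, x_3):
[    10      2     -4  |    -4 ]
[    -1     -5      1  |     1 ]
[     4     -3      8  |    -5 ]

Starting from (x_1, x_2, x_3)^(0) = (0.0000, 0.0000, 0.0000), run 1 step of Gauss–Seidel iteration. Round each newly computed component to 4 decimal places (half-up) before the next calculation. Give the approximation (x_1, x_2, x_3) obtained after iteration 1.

(-0.4000, -0.1200, -0.4700)

Iteration 1:
  x_1 = (-4 - (2)·0.0000 - (-4)·0.0000) / (10) = -0.4000
  x_2 = (1 - (-1)·-0.4000 - (1)·0.0000) / (-5) = -0.1200
  x_3 = (-5 - (4)·-0.4000 - (-3)·-0.1200) / (8) = -0.4700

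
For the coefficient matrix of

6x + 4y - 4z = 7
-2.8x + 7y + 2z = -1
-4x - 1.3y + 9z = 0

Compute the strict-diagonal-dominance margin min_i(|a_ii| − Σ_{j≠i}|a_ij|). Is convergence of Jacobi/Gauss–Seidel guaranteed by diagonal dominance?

-2

row 1: |6| − (4+4) = -2
row 2: |7| − (2.8+2) = 2.2
row 3: |9| − (4+1.3) = 3.7
minimum over rows = -2 → not strictly diagonally dominant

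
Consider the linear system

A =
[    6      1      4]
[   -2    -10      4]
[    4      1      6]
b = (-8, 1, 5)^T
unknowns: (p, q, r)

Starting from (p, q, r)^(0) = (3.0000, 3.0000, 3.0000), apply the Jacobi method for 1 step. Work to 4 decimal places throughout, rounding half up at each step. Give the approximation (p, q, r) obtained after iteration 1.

(-3.8333, 0.5000, -1.6667)

Iteration 1:
  p = (-8 - (1)·3.0000 - (4)·3.0000) / (6) = -3.8333
  q = (1 - (-2)·3.0000 - (4)·3.0000) / (-10) = 0.5000
  r = (5 - (4)·3.0000 - (1)·3.0000) / (6) = -1.6667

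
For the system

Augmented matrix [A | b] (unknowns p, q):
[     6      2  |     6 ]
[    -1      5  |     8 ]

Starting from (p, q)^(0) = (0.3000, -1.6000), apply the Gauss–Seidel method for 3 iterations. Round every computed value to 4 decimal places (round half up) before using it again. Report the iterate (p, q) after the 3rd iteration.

(0.4424, 1.6885)

Iteration 1:
  p = (6 - (2)·-1.6000) / (6) = 1.5333
  q = (8 - (-1)·1.5333) / (5) = 1.9067
Iteration 2:
  p = (6 - (2)·1.9067) / (6) = 0.3644
  q = (8 - (-1)·0.3644) / (5) = 1.6729
Iteration 3:
  p = (6 - (2)·1.6729) / (6) = 0.4424
  q = (8 - (-1)·0.4424) / (5) = 1.6885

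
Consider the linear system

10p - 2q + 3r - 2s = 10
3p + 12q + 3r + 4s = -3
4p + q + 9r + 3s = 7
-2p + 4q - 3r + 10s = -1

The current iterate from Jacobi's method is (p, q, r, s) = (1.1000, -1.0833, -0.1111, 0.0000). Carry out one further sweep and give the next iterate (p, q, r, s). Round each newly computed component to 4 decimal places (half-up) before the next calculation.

One sweep:
  p = (10 - (-2)·-1.0833 - (3)·-0.1111 - (-2)·0.0000) / (10) = 0.8167
  q = (-3 - (3)·1.1000 - (3)·-0.1111 - (4)·0.0000) / (12) = -0.4972
  r = (7 - (4)·1.1000 - (1)·-1.0833 - (3)·0.0000) / (9) = 0.4093
  s = (-1 - (-2)·1.1000 - (4)·-1.0833 - (-3)·-0.1111) / (10) = 0.5200

(0.8167, -0.4972, 0.4093, 0.5200)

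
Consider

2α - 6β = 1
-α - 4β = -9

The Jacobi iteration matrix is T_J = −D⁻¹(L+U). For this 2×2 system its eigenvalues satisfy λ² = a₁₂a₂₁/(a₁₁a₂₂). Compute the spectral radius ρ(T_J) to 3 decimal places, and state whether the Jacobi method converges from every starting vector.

a₁₂a₂₁/(a₁₁a₂₂) = (-6)·(-1) / ((2)·(-4)) = -0.750000
ρ = √|-0.750000| = √0.750000 = 0.866
ρ < 1, so Jacobi converges

0.866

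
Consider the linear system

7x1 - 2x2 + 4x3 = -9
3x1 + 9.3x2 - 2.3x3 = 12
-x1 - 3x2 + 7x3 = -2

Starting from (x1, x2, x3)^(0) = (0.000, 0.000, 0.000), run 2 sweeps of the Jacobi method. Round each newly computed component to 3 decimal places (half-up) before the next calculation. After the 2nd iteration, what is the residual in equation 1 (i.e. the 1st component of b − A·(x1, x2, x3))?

Iteration 1:
  x1 = (-9 - (-2)·0.000 - (4)·0.000) / (7) = -1.286
  x2 = (12 - (3)·0.000 - (-2.3)·0.000) / (9.3) = 1.290
  x3 = (-2 - (-1)·0.000 - (-3)·0.000) / (7) = -0.286
Iteration 2:
  x1 = (-9 - (-2)·1.290 - (4)·-0.286) / (7) = -0.754
  x2 = (12 - (3)·-1.286 - (-2.3)·-0.286) / (9.3) = 1.634
  x3 = (-2 - (-1)·-1.286 - (-3)·1.290) / (7) = 0.083
Residual b − A·x = (-0.786, -0.743, 1.567)

-0.786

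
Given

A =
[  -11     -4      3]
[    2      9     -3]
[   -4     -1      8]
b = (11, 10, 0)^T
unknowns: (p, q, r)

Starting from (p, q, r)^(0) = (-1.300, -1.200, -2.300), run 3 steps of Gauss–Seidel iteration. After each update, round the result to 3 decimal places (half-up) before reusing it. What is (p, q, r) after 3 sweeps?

(-1.595, 1.290, -0.636)

Iteration 1:
  p = (11 - (-4)·-1.200 - (3)·-2.300) / (-11) = -1.191
  q = (10 - (2)·-1.191 - (-3)·-2.300) / (9) = 0.609
  r = (0 - (-4)·-1.191 - (-1)·0.609) / (8) = -0.519
Iteration 2:
  p = (11 - (-4)·0.609 - (3)·-0.519) / (-11) = -1.363
  q = (10 - (2)·-1.363 - (-3)·-0.519) / (9) = 1.241
  r = (0 - (-4)·-1.363 - (-1)·1.241) / (8) = -0.526
Iteration 3:
  p = (11 - (-4)·1.241 - (3)·-0.526) / (-11) = -1.595
  q = (10 - (2)·-1.595 - (-3)·-0.526) / (9) = 1.290
  r = (0 - (-4)·-1.595 - (-1)·1.290) / (8) = -0.636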